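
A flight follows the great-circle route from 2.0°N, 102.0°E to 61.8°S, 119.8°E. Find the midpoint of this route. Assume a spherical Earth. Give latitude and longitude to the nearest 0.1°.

≈ 30.2°S, 107.7°E

From cos δ = sin φ₁ sin φ₂ + cos φ₁ cos φ₂ cos Δλ, the central angle is δ ≈ 1.139 rad (65.2°).
Interpolate at f = 1/2 with slerp weights a = sin((1−f)δ)/sin δ ≈ 0.594, b = sin(fδ)/sin δ ≈ 0.594.
p = a·p₁ + b·p₂ ≈ (-0.263, 0.824, -0.502); φ = arcsin(p_z) ≈ -30.16°, λ = atan2(p_y, p_x) ≈ 107.69°.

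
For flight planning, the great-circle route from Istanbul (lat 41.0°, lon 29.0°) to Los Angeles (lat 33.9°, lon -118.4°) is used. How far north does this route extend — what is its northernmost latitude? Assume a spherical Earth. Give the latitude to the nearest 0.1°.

≈ 70.0°

The great circle lies in the plane with unit normal n̂ = (p₁ × p₂)/|p₁ × p₂|.
Here n̂_z ≈ -0.342; the vertex latitude is φ_max = arccos|n̂_z| ≈ 70.0°.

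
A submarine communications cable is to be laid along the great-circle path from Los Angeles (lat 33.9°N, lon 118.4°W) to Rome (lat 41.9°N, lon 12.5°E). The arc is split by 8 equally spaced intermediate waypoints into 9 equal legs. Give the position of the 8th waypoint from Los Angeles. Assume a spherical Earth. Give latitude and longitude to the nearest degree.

From cos δ = sin φ₁ sin φ₂ + cos φ₁ cos φ₂ cos Δλ, the central angle is δ ≈ 1.603 rad (91.8°).
Interpolate at f = 8/9 with slerp weights a = sin((1−f)δ)/sin δ ≈ 0.177, b = sin(fδ)/sin δ ≈ 0.990.
p = a·p₁ + b·p₂ ≈ (0.649, 0.030, 0.760); φ = arcsin(p_z) ≈ 49.46°, λ = atan2(p_y, p_x) ≈ 2.65°.

≈ lat 49°N, lon 3°E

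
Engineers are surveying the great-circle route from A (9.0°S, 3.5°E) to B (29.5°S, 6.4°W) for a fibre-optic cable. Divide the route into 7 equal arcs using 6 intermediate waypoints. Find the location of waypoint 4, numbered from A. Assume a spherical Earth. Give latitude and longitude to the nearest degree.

Convert each endpoint to a unit vector on the sphere (x = cos φ cos λ, y = cos φ sin λ, z = sin φ).
The central angle between the endpoints is δ = arccos(p₁·p₂) ≈ 0.393 rad (22.5°).
Interpolate at f = 4/7 with slerp weights a = sin((1−f)δ)/sin δ ≈ 0.438, b = sin(fδ)/sin δ ≈ 0.581.
p = a·p₁ + b·p₂ ≈ (0.934, -0.030, -0.355); φ = arcsin(p_z) ≈ -20.78°, λ = atan2(p_y, p_x) ≈ -1.84°.

≈ (21°S, 2°W)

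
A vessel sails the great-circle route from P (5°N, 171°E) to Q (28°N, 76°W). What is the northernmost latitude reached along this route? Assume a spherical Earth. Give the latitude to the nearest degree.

≈ 32°N

The great circle lies in the plane with unit normal n̂ = (p₁ × p₂)/|p₁ × p₂|.
Here n̂_z ≈ +0.850; the vertex latitude is φ_max = arccos|n̂_z| ≈ 31.8°.
Check via Clairaut: cos φ_max = |cos φ₁| · sin C = cos(5.0°)·sin(58.5°) ≈ 0.850, again giving ≈ 31.8°.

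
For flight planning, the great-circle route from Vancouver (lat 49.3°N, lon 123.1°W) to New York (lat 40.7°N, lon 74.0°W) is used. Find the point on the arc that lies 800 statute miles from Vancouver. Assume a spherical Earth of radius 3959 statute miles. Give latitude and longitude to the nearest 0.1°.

≈ lat 48.9°N, lon 105.4°W

Convert each endpoint to a unit vector on the sphere (x = cos φ cos λ, y = cos φ sin λ, z = sin φ).
The central angle between the endpoints is δ = arccos(p₁·p₂) ≈ 0.613 rad (35.1°). The total great-circle distance is δ·R ≈ 0.613 × 3959 ≈ 2426 mi, so the target fraction is f = 800/2426 ≈ 0.330.
Interpolate at f ≈ 0.330 with slerp weights a = sin((1−f)δ)/sin δ ≈ 0.694, b = sin(fδ)/sin δ ≈ 0.349.
p = a·p₁ + b·p₂ ≈ (-0.174, -0.634, 0.754); φ = arcsin(p_z) ≈ 48.92°, λ = atan2(p_y, p_x) ≈ -105.38°.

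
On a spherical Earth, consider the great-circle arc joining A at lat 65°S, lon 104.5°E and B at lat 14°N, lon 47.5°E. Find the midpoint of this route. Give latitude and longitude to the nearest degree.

Write both endpoints as unit vectors p₁, p₂ with components (cos φ cos λ, cos φ sin λ, sin φ).
The central angle between the endpoints is δ = arccos(p₁·p₂) ≈ 1.567 rad (89.8°).
Interpolate at f = 1/2 with slerp weights a = sin((1−f)δ)/sin δ ≈ 0.706, b = sin(fδ)/sin δ ≈ 0.706.
p = a·p₁ + b·p₂ ≈ (0.388, 0.794, -0.469); φ = arcsin(p_z) ≈ -27.96°, λ = atan2(p_y, p_x) ≈ 63.95°.

≈ lat 28°S, lon 64°E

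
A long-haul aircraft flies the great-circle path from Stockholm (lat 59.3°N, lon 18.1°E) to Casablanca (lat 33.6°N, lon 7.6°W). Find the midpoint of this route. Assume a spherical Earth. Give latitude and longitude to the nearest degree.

≈ lat 47°N, lon 2°E

Convert each endpoint to a unit vector on the sphere (x = cos φ cos λ, y = cos φ sin λ, z = sin φ).
The central angle between the endpoints is δ = arccos(p₁·p₂) ≈ 0.537 rad (30.8°).
Interpolate at f = 1/2 with slerp weights a = sin((1−f)δ)/sin δ ≈ 0.519, b = sin(fδ)/sin δ ≈ 0.519.
p = a·p₁ + b·p₂ ≈ (0.680, 0.025, 0.733); φ = arcsin(p_z) ≈ 47.13°, λ = atan2(p_y, p_x) ≈ 2.12°.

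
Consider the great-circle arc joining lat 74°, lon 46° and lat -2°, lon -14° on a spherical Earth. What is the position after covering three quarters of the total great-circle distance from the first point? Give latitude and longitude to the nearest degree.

≈ lat 18°, lon -9°

The haversine formula gives a central angle δ ≈ 1.466 rad (84.0°) between the endpoints.
Interpolate at f = 3/4 with slerp weights a = sin((1−f)δ)/sin δ ≈ 0.360, b = sin(fδ)/sin δ ≈ 0.896.
p = a·p₁ + b·p₂ ≈ (0.938, -0.145, 0.315); φ = arcsin(p_z) ≈ 18.37°, λ = atan2(p_y, p_x) ≈ -8.80°.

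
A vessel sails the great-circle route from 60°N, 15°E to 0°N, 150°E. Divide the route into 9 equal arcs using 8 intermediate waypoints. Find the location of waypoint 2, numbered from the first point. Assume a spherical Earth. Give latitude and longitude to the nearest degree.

The haversine formula gives a central angle δ ≈ 1.932 rad (110.7°) between the endpoints.
Interpolate at f = 2/9 with slerp weights a = sin((1−f)δ)/sin δ ≈ 1.067, b = sin(fδ)/sin δ ≈ 0.445.
p = a·p₁ + b·p₂ ≈ (0.130, 0.361, 0.924); φ = arcsin(p_z) ≈ 67.47°, λ = atan2(p_y, p_x) ≈ 70.21°.

≈ 67°N, 70°E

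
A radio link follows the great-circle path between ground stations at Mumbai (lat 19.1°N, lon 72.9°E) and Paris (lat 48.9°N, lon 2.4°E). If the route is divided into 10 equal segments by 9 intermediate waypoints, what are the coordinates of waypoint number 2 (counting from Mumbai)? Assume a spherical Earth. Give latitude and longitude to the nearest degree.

≈ lat 28°N, lon 63°E

From cos δ = sin φ₁ sin φ₂ + cos φ₁ cos φ₂ cos Δλ, the central angle is δ ≈ 1.100 rad (63.0°).
Interpolate at f = 2/10 with slerp weights a = sin((1−f)δ)/sin δ ≈ 0.865, b = sin(fδ)/sin δ ≈ 0.245.
p = a·p₁ + b·p₂ ≈ (0.401, 0.788, 0.467); φ = arcsin(p_z) ≈ 27.87°, λ = atan2(p_y, p_x) ≈ 63.02°.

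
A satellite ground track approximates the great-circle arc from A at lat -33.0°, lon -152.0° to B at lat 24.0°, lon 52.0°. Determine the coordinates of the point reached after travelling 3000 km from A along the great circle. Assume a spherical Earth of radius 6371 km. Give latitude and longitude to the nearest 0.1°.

≈ lat -36.6°, lon 175.3°

From cos δ = sin φ₁ sin φ₂ + cos φ₁ cos φ₂ cos Δλ, the central angle is δ ≈ 2.743 rad (157.1°). The total great-circle distance is δ·R ≈ 2.743 × 6371 ≈ 17473 km, so the target fraction is f = 3000/17473 ≈ 0.172.
Interpolate at f ≈ 0.172 with slerp weights a = sin((1−f)δ)/sin δ ≈ 1.967, b = sin(fδ)/sin δ ≈ 1.168.
p = a·p₁ + b·p₂ ≈ (-0.800, 0.066, -0.596); φ = arcsin(p_z) ≈ -36.62°, λ = atan2(p_y, p_x) ≈ 175.28°.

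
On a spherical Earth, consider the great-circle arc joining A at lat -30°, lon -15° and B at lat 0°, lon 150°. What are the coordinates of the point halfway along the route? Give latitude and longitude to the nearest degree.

Convert each endpoint to a unit vector on the sphere (x = cos φ cos λ, y = cos φ sin λ, z = sin φ).
The central angle between the endpoints is δ = arccos(p₁·p₂) ≈ 2.562 rad (146.8°).
Interpolate at f = 1/2 with slerp weights a = sin((1−f)δ)/sin δ ≈ 1.749, b = sin(fδ)/sin δ ≈ 1.749.
p = a·p₁ + b·p₂ ≈ (-0.052, 0.482, -0.874); φ = arcsin(p_z) ≈ -60.98°, λ = atan2(p_y, p_x) ≈ 96.11°.

≈ lat -61°, lon 96°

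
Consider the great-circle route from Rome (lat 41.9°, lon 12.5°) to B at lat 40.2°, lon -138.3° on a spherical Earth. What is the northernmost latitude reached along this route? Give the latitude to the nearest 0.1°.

The great circle lies in the plane with unit normal n̂ = (p₁ × p₂)/|p₁ × p₂|.
Here n̂_z ≈ -0.278; the vertex latitude is φ_max = arccos|n̂_z| ≈ 73.9°.
Check via Clairaut: cos φ_max = |cos φ₁| · sin C = cos(41.9°)·sin(21.9°) ≈ 0.278, again giving ≈ 73.9°.

≈ 73.9°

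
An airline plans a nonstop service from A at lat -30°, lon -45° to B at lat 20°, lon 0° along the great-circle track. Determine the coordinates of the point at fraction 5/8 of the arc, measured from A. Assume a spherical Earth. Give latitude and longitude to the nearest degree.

≈ lat 1°, lon -16°

Convert each endpoint to a unit vector on the sphere (x = cos φ cos λ, y = cos φ sin λ, z = sin φ).
The central angle between the endpoints is δ = arccos(p₁·p₂) ≈ 1.154 rad (66.1°).
Interpolate at f = 5/8 with slerp weights a = sin((1−f)δ)/sin δ ≈ 0.459, b = sin(fδ)/sin δ ≈ 0.722.
p = a·p₁ + b·p₂ ≈ (0.960, -0.281, 0.018); φ = arcsin(p_z) ≈ 1.01°, λ = atan2(p_y, p_x) ≈ -16.32°.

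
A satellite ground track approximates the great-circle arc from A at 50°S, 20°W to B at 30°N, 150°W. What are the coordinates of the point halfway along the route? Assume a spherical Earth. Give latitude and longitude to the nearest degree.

≈ 22°S, 103°W

Write both endpoints as unit vectors p₁, p₂ with components (cos φ cos λ, cos φ sin λ, sin φ).
The central angle between the endpoints is δ = arccos(p₁·p₂) ≈ 2.405 rad (137.8°).
Interpolate at f = 1/2 with slerp weights a = sin((1−f)δ)/sin δ ≈ 1.389, b = sin(fδ)/sin δ ≈ 1.389.
p = a·p₁ + b·p₂ ≈ (-0.203, -0.907, -0.370); φ = arcsin(p_z) ≈ -21.69°, λ = atan2(p_y, p_x) ≈ -102.60°.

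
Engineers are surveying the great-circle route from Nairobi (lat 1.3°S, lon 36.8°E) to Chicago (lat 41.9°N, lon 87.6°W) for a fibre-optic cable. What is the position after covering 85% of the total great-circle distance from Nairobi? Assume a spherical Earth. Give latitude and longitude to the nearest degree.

≈ lat 47°N, lon 64°W

From cos δ = sin φ₁ sin φ₂ + cos φ₁ cos φ₂ cos Δλ, the central angle is δ ≈ 2.021 rad (115.8°).
Interpolate at f = 0.85 with slerp weights a = sin((1−f)δ)/sin δ ≈ 0.332, b = sin(fδ)/sin δ ≈ 1.099.
p = a·p₁ + b·p₂ ≈ (0.300, -0.619, 0.726); φ = arcsin(p_z) ≈ 46.58°, λ = atan2(p_y, p_x) ≈ -64.14°.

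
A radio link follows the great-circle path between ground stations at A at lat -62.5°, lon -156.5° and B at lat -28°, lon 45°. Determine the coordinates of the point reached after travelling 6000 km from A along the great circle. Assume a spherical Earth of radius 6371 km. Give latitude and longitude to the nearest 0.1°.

≈ lat -61.1°, lon 56.3°

Convert each endpoint to a unit vector on the sphere (x = cos φ cos λ, y = cos φ sin λ, z = sin φ).
The central angle between the endpoints is δ = arccos(p₁·p₂) ≈ 1.534 rad (87.9°). The total great-circle distance is δ·R ≈ 1.534 × 6371 ≈ 9771 km, so the target fraction is f = 6000/9771 ≈ 0.614.
Interpolate at f ≈ 0.614 with slerp weights a = sin((1−f)δ)/sin δ ≈ 0.558, b = sin(fδ)/sin δ ≈ 0.809.
p = a·p₁ + b·p₂ ≈ (0.269, 0.402, -0.875); φ = arcsin(p_z) ≈ -61.06°, λ = atan2(p_y, p_x) ≈ 56.26°.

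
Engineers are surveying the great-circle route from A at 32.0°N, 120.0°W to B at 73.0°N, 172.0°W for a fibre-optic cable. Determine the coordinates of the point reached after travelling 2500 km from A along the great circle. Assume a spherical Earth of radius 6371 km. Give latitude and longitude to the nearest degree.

≈ 53°N, 131°W

Convert each endpoint to a unit vector on the sphere (x = cos φ cos λ, y = cos φ sin λ, z = sin φ).
The central angle between the endpoints is δ = arccos(p₁·p₂) ≈ 0.851 rad (48.7°). The total great-circle distance is δ·R ≈ 0.851 × 6371 ≈ 5420 km, so the target fraction is f = 2500/5420 ≈ 0.461.
Interpolate at f ≈ 0.461 with slerp weights a = sin((1−f)δ)/sin δ ≈ 0.589, b = sin(fδ)/sin δ ≈ 0.509.
p = a·p₁ + b·p₂ ≈ (-0.397, -0.453, 0.798); φ = arcsin(p_z) ≈ 52.97°, λ = atan2(p_y, p_x) ≈ -131.22°.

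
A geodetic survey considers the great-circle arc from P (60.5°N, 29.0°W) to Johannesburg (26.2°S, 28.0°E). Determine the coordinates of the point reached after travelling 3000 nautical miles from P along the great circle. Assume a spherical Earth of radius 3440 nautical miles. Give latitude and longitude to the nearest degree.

Write both endpoints as unit vectors p₁, p₂ with components (cos φ cos λ, cos φ sin λ, sin φ).
The central angle between the endpoints is δ = arccos(p₁·p₂) ≈ 1.715 rad (98.3°). The total great-circle distance is δ·R ≈ 1.715 × 3440 ≈ 5899 nmi, so the target fraction is f = 3000/5899 ≈ 0.509.
Interpolate at f ≈ 0.509 with slerp weights a = sin((1−f)δ)/sin δ ≈ 0.754, b = sin(fδ)/sin δ ≈ 0.774.
p = a·p₁ + b·p₂ ≈ (0.938, 0.146, 0.315); φ = arcsin(p_z) ≈ 18.36°, λ = atan2(p_y, p_x) ≈ 8.84°.

≈ (18°N, 9°E)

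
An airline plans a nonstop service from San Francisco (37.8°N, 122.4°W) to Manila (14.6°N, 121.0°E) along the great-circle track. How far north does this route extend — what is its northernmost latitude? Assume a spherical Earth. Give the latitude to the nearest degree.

≈ 46°N

The great circle lies in the plane with unit normal n̂ = (p₁ × p₂)/|p₁ × p₂|.
Here n̂_z ≈ -0.696; the vertex latitude is φ_max = arccos|n̂_z| ≈ 45.9°.
Check via Clairaut: cos φ_max = |cos φ₁| · sin C = cos(37.8°)·sin(61.8°) ≈ 0.696, again giving ≈ 45.9°.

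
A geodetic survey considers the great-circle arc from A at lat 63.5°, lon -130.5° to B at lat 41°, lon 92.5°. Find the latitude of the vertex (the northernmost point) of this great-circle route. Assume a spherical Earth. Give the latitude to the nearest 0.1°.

≈ 75.9°

The great circle lies in the plane with unit normal n̂ = (p₁ × p₂)/|p₁ × p₂|.
Here n̂_z ≈ -0.244; the vertex latitude is φ_max = arccos|n̂_z| ≈ 75.9°.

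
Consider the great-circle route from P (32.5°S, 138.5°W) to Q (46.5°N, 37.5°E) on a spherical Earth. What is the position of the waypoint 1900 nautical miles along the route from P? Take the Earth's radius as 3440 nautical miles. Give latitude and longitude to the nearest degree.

Write both endpoints as unit vectors p₁, p₂ with components (cos φ cos λ, cos φ sin λ, sin φ).
The central angle between the endpoints is δ = arccos(p₁·p₂) ≈ 2.891 rad (165.7°). The total great-circle distance is δ·R ≈ 2.891 × 3440 ≈ 9947 nmi, so the target fraction is f = 1900/9947 ≈ 0.191.
Interpolate at f ≈ 0.191 with slerp weights a = sin((1−f)δ)/sin δ ≈ 2.905, b = sin(fδ)/sin δ ≈ 2.120.
p = a·p₁ + b·p₂ ≈ (-0.677, -0.735, -0.023); φ = arcsin(p_z) ≈ -1.34°, λ = atan2(p_y, p_x) ≈ -132.66°.

≈ (1°S, 133°W)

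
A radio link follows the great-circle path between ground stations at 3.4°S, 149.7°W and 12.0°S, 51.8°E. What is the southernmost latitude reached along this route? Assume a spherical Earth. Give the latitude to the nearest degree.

≈ 36°S

The great circle lies in the plane with unit normal n̂ = (p₁ × p₂)/|p₁ × p₂|.
Here n̂_z ≈ -0.806; the vertex latitude is φ_max = arccos|n̂_z| ≈ 36.2°.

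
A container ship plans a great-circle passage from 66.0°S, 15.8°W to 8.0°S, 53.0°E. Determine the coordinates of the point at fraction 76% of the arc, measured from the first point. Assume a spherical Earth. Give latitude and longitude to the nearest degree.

≈ 24°S, 45°E

The haversine formula gives a central angle δ ≈ 1.294 rad (74.2°) between the endpoints.
Interpolate at f = 0.76 with slerp weights a = sin((1−f)δ)/sin δ ≈ 0.318, b = sin(fδ)/sin δ ≈ 0.865.
p = a·p₁ + b·p₂ ≈ (0.640, 0.649, -0.411); φ = arcsin(p_z) ≈ -24.25°, λ = atan2(p_y, p_x) ≈ 45.41°.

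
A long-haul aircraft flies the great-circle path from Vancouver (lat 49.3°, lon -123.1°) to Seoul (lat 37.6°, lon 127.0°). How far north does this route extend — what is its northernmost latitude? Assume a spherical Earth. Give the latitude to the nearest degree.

≈ 60°

The great circle lies in the plane with unit normal n̂ = (p₁ × p₂)/|p₁ × p₂|.
Here n̂_z ≈ -0.507; the vertex latitude is φ_max = arccos|n̂_z| ≈ 59.5°.
Check via Clairaut: cos φ_max = |cos φ₁| · sin C = cos(49.3°)·sin(51.0°) ≈ 0.507, again giving ≈ 59.5°.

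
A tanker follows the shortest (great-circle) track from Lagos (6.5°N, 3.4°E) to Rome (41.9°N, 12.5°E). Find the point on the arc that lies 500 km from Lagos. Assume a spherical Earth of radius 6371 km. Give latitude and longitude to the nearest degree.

≈ 11°N, 4°E

The haversine formula gives a central angle δ ≈ 0.634 rad (36.3°) between the endpoints. The total great-circle distance is δ·R ≈ 0.634 × 6371 ≈ 4038 km, so the target fraction is f = 500/4038 ≈ 0.124.
Interpolate at f ≈ 0.124 with slerp weights a = sin((1−f)δ)/sin δ ≈ 0.890, b = sin(fδ)/sin δ ≈ 0.132.
p = a·p₁ + b·p₂ ≈ (0.979, 0.074, 0.189); φ = arcsin(p_z) ≈ 10.91°, λ = atan2(p_y, p_x) ≈ 4.31°.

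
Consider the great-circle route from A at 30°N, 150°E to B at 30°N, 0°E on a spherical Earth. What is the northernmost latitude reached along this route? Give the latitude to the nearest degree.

The great circle lies in the plane with unit normal n̂ = (p₁ × p₂)/|p₁ × p₂|.
Here n̂_z ≈ -0.409; the vertex latitude is φ_max = arccos|n̂_z| ≈ 65.9°.
Check via Clairaut: cos φ_max = |cos φ₁| · sin C = cos(30.0°)·sin(28.2°) ≈ 0.409, again giving ≈ 65.9°.

≈ 66°N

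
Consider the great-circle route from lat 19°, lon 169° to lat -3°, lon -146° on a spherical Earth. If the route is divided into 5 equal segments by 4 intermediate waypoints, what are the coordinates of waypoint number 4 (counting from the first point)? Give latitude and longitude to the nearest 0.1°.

Convert each endpoint to a unit vector on the sphere (x = cos φ cos λ, y = cos φ sin λ, z = sin φ).
The central angle between the endpoints is δ = arccos(p₁·p₂) ≈ 0.862 rad (49.4°).
Interpolate at f = 4/5 with slerp weights a = sin((1−f)δ)/sin δ ≈ 0.226, b = sin(fδ)/sin δ ≈ 0.838.
p = a·p₁ + b·p₂ ≈ (-0.904, -0.427, 0.030); φ = arcsin(p_z) ≈ 1.70°, λ = atan2(p_y, p_x) ≈ -154.69°.

≈ lat 1.7°, lon -154.7°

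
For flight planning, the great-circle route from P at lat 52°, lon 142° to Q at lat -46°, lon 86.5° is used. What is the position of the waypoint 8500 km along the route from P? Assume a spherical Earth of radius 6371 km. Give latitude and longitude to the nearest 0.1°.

≈ lat -17.0°, lon 104.0°

Convert each endpoint to a unit vector on the sphere (x = cos φ cos λ, y = cos φ sin λ, z = sin φ).
The central angle between the endpoints is δ = arccos(p₁·p₂) ≈ 1.901 rad (108.9°). The total great-circle distance is δ·R ≈ 1.901 × 6371 ≈ 12114 km, so the target fraction is f = 8500/12114 ≈ 0.702.
Interpolate at f ≈ 0.702 with slerp weights a = sin((1−f)δ)/sin δ ≈ 0.568, b = sin(fδ)/sin δ ≈ 1.028.
p = a·p₁ + b·p₂ ≈ (-0.232, 0.928, -0.292); φ = arcsin(p_z) ≈ -16.96°, λ = atan2(p_y, p_x) ≈ 104.04°.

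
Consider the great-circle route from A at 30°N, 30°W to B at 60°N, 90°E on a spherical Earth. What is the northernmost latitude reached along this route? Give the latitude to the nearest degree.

The great circle lies in the plane with unit normal n̂ = (p₁ × p₂)/|p₁ × p₂|.
Here n̂_z ≈ +0.384; the vertex latitude is φ_max = arccos|n̂_z| ≈ 67.4°.
Check via Clairaut: cos φ_max = |cos φ₁| · sin C = cos(30.0°)·sin(26.3°) ≈ 0.384, again giving ≈ 67.4°.

≈ 67°N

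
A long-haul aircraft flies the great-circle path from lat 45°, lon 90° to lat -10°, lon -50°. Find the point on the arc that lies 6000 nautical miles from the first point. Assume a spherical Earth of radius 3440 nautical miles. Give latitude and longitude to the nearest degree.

≈ lat 15°, lon -31°

From cos δ = sin φ₁ sin φ₂ + cos φ₁ cos φ₂ cos Δλ, the central angle is δ ≈ 2.287 rad (131.0°). The total great-circle distance is δ·R ≈ 2.287 × 3440 ≈ 7866 nmi, so the target fraction is f = 6000/7866 ≈ 0.763.
Interpolate at f ≈ 0.763 with slerp weights a = sin((1−f)δ)/sin δ ≈ 0.684, b = sin(fδ)/sin δ ≈ 1.305.
p = a·p₁ + b·p₂ ≈ (0.826, -0.501, 0.257); φ = arcsin(p_z) ≈ 14.90°, λ = atan2(p_y, p_x) ≈ -31.23°.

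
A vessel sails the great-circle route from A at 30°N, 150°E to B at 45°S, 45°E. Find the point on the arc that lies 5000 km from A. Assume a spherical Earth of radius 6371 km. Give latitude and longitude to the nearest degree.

≈ 1°S, 116°E

Convert each endpoint to a unit vector on the sphere (x = cos φ cos λ, y = cos φ sin λ, z = sin φ).
The central angle between the endpoints is δ = arccos(p₁·p₂) ≈ 2.108 rad (120.8°). The total great-circle distance is δ·R ≈ 2.108 × 6371 ≈ 13432 km, so the target fraction is f = 5000/13432 ≈ 0.372.
Interpolate at f ≈ 0.372 with slerp weights a = sin((1−f)δ)/sin δ ≈ 1.129, b = sin(fδ)/sin δ ≈ 0.823.
p = a·p₁ + b·p₂ ≈ (-0.435, 0.900, -0.017); φ = arcsin(p_z) ≈ -0.99°, λ = atan2(p_y, p_x) ≈ 115.80°.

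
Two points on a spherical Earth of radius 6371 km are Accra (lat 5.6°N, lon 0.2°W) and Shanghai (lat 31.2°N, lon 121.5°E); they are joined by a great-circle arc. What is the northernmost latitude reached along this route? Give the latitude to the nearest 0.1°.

≈ 37.9°N

The great circle lies in the plane with unit normal n̂ = (p₁ × p₂)/|p₁ × p₂|.
Here n̂_z ≈ +0.789; the vertex latitude is φ_max = arccos|n̂_z| ≈ 37.9°.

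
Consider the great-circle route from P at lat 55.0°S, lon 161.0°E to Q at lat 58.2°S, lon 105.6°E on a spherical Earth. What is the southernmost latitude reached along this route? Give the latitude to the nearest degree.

The great circle lies in the plane with unit normal n̂ = (p₁ × p₂)/|p₁ × p₂|.
Here n̂_z ≈ -0.501; the vertex latitude is φ_max = arccos|n̂_z| ≈ 60.0°.

≈ 60°S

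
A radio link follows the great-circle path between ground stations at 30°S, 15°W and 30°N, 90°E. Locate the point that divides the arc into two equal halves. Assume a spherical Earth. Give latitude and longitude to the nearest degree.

Convert each endpoint to a unit vector on the sphere (x = cos φ cos λ, y = cos φ sin λ, z = sin φ).
The central angle between the endpoints is δ = arccos(p₁·p₂) ≈ 2.031 rad (116.4°).
Interpolate at f = 1/2 with slerp weights a = sin((1−f)δ)/sin δ ≈ 0.948, b = sin(fδ)/sin δ ≈ 0.948.
p = a·p₁ + b·p₂ ≈ (0.793, 0.609, 0.000); φ = arcsin(p_z) ≈ 0.00°, λ = atan2(p_y, p_x) ≈ 37.50°.

≈ 0°N, 38°E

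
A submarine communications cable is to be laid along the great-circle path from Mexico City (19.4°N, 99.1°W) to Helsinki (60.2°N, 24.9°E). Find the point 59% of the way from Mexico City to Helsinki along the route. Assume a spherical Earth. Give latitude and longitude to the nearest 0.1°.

From cos δ = sin φ₁ sin φ₂ + cos φ₁ cos φ₂ cos Δλ, the central angle is δ ≈ 1.545 rad (88.5°).
Interpolate at f = 0.59 with slerp weights a = sin((1−f)δ)/sin δ ≈ 0.592, b = sin(fδ)/sin δ ≈ 0.791.
p = a·p₁ + b·p₂ ≈ (0.268, -0.386, 0.883); φ = arcsin(p_z) ≈ 61.97°, λ = atan2(p_y, p_x) ≈ -55.22°.

≈ 62.0°N, 55.2°W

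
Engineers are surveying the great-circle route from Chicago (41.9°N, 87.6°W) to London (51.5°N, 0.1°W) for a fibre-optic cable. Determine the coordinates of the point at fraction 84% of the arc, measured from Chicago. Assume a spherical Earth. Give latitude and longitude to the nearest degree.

Convert each endpoint to a unit vector on the sphere (x = cos φ cos λ, y = cos φ sin λ, z = sin φ).
The central angle between the endpoints is δ = arccos(p₁·p₂) ≈ 0.997 rad (57.1°).
Interpolate at f = 0.84 with slerp weights a = sin((1−f)δ)/sin δ ≈ 0.189, b = sin(fδ)/sin δ ≈ 0.885.
p = a·p₁ + b·p₂ ≈ (0.557, -0.142, 0.819); φ = arcsin(p_z) ≈ 54.95°, λ = atan2(p_y, p_x) ≈ -14.27°.

≈ 55°N, 14°W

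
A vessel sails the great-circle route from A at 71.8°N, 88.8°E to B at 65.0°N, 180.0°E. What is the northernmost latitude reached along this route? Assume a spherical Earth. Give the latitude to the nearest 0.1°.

The great circle lies in the plane with unit normal n̂ = (p₁ × p₂)/|p₁ × p₂|.
Here n̂_z ≈ +0.257; the vertex latitude is φ_max = arccos|n̂_z| ≈ 75.1°.
Check via Clairaut: cos φ_max = |cos φ₁| · sin C = cos(71.8°)·sin(55.4°) ≈ 0.257, again giving ≈ 75.1°.

≈ 75.1°N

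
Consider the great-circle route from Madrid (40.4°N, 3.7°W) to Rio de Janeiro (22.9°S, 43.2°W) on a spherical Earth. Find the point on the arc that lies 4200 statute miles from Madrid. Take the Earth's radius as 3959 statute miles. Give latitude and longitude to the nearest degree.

≈ (12°S, 37°W)

The haversine formula gives a central angle δ ≈ 1.277 rad (73.2°) between the endpoints. The total great-circle distance is δ·R ≈ 1.277 × 3959 ≈ 5058 mi, so the target fraction is f = 4200/5058 ≈ 0.830.
Interpolate at f ≈ 0.830 with slerp weights a = sin((1−f)δ)/sin δ ≈ 0.225, b = sin(fδ)/sin δ ≈ 0.912.
p = a·p₁ + b·p₂ ≈ (0.783, -0.586, -0.209); φ = arcsin(p_z) ≈ -12.08°, λ = atan2(p_y, p_x) ≈ -36.81°.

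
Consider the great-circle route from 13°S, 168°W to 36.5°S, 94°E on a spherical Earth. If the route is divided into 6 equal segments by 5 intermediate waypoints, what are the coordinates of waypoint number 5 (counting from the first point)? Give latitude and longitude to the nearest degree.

Convert each endpoint to a unit vector on the sphere (x = cos φ cos λ, y = cos φ sin λ, z = sin φ).
The central angle between the endpoints is δ = arccos(p₁·p₂) ≈ 1.546 rad (88.6°).
Interpolate at f = 5/6 with slerp weights a = sin((1−f)δ)/sin δ ≈ 0.255, b = sin(fδ)/sin δ ≈ 0.961.
p = a·p₁ + b·p₂ ≈ (-0.297, 0.719, -0.629); φ = arcsin(p_z) ≈ -38.96°, λ = atan2(p_y, p_x) ≈ 112.44°.

≈ 39°S, 112°E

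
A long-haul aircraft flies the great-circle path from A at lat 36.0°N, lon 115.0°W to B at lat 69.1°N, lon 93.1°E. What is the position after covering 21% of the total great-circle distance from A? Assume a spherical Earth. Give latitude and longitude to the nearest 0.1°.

≈ lat 51.0°N, lon 119.2°W

Convert each endpoint to a unit vector on the sphere (x = cos φ cos λ, y = cos φ sin λ, z = sin φ).
The central angle between the endpoints is δ = arccos(p₁·p₂) ≈ 1.272 rad (72.9°).
Interpolate at f = 0.21 with slerp weights a = sin((1−f)δ)/sin δ ≈ 0.883, b = sin(fδ)/sin δ ≈ 0.276.
p = a·p₁ + b·p₂ ≈ (-0.307, -0.549, 0.777); φ = arcsin(p_z) ≈ 51.00°, λ = atan2(p_y, p_x) ≈ -119.23°.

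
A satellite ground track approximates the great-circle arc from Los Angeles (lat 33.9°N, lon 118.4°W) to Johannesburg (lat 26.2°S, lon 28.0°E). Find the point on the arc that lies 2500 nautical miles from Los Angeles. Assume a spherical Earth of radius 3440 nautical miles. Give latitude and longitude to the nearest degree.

The haversine formula gives a central angle δ ≈ 2.619 rad (150.1°) between the endpoints. The total great-circle distance is δ·R ≈ 2.619 × 3440 ≈ 9010 nmi, so the target fraction is f = 2500/9010 ≈ 0.277.
Interpolate at f ≈ 0.277 with slerp weights a = sin((1−f)δ)/sin δ ≈ 1.901, b = sin(fδ)/sin δ ≈ 1.331.
p = a·p₁ + b·p₂ ≈ (0.304, -0.827, 0.472); φ = arcsin(p_z) ≈ 28.20°, λ = atan2(p_y, p_x) ≈ -69.81°.

≈ lat 28°N, lon 70°W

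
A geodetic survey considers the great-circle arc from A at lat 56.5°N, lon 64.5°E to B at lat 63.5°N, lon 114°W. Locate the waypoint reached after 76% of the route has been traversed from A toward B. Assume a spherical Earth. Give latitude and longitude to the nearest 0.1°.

≈ lat 77.9°N, lon 112.9°W

The haversine formula gives a central angle δ ≈ 1.047 rad (60.0°) between the endpoints.
Interpolate at f = 0.76 with slerp weights a = sin((1−f)δ)/sin δ ≈ 0.287, b = sin(fδ)/sin δ ≈ 0.825.
p = a·p₁ + b·p₂ ≈ (-0.081, -0.193, 0.978); φ = arcsin(p_z) ≈ 77.89°, λ = atan2(p_y, p_x) ≈ -112.87°.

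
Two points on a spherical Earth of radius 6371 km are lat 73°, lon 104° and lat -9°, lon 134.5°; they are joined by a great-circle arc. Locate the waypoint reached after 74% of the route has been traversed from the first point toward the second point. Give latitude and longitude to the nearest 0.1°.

≈ lat 12.7°, lon 131.2°

From cos δ = sin φ₁ sin φ₂ + cos φ₁ cos φ₂ cos Δλ, the central angle is δ ≈ 1.471 rad (84.3°).
Interpolate at f = 0.74 with slerp weights a = sin((1−f)δ)/sin δ ≈ 0.375, b = sin(fδ)/sin δ ≈ 0.890.
p = a·p₁ + b·p₂ ≈ (-0.643, 0.734, 0.219); φ = arcsin(p_z) ≈ 12.68°, λ = atan2(p_y, p_x) ≈ 131.23°.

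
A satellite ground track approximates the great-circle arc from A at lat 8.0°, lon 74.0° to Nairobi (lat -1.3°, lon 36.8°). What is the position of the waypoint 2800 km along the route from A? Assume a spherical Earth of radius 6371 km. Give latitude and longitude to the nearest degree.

≈ lat 2°, lon 49°

Write both endpoints as unit vectors p₁, p₂ with components (cos φ cos λ, cos φ sin λ, sin φ).
The central angle between the endpoints is δ = arccos(p₁·p₂) ≈ 0.667 rad (38.2°). The total great-circle distance is δ·R ≈ 0.667 × 6371 ≈ 4252 km, so the target fraction is f = 2800/4252 ≈ 0.658.
Interpolate at f ≈ 0.658 with slerp weights a = sin((1−f)δ)/sin δ ≈ 0.365, b = sin(fδ)/sin δ ≈ 0.687.
p = a·p₁ + b·p₂ ≈ (0.650, 0.759, 0.035); φ = arcsin(p_z) ≈ 2.02°, λ = atan2(p_y, p_x) ≈ 49.43°.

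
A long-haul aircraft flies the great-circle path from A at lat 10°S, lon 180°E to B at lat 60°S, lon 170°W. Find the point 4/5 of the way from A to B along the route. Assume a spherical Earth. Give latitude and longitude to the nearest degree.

Write both endpoints as unit vectors p₁, p₂ with components (cos φ cos λ, cos φ sin λ, sin φ).
The central angle between the endpoints is δ = arccos(p₁·p₂) ≈ 0.882 rad (50.6°).
Interpolate at f = 4/5 with slerp weights a = sin((1−f)δ)/sin δ ≈ 0.227, b = sin(fδ)/sin δ ≈ 0.840.
p = a·p₁ + b·p₂ ≈ (-0.638, -0.073, -0.767); φ = arcsin(p_z) ≈ -50.08°, λ = atan2(p_y, p_x) ≈ -173.47°.

≈ lat 50°S, lon 173°W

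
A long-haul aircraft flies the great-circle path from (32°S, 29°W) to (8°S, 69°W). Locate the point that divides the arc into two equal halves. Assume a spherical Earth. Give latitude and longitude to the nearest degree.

≈ (21°S, 51°W)

From cos δ = sin φ₁ sin φ₂ + cos φ₁ cos φ₂ cos Δλ, the central angle is δ ≈ 0.771 rad (44.2°).
Interpolate at f = 1/2 with slerp weights a = sin((1−f)δ)/sin δ ≈ 0.540, b = sin(fδ)/sin δ ≈ 0.540.
p = a·p₁ + b·p₂ ≈ (0.592, -0.721, -0.361); φ = arcsin(p_z) ≈ -21.17°, λ = atan2(p_y, p_x) ≈ -50.61°.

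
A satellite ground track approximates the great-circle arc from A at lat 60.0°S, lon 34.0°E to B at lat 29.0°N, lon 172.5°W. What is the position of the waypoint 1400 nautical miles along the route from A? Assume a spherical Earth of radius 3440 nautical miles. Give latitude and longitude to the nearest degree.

≈ lat 71°S, lon 86°E

From cos δ = sin φ₁ sin φ₂ + cos φ₁ cos φ₂ cos Δλ, the central angle is δ ≈ 2.517 rad (144.2°). The total great-circle distance is δ·R ≈ 2.517 × 3440 ≈ 8659 nmi, so the target fraction is f = 1400/8659 ≈ 0.162.
Interpolate at f ≈ 0.162 with slerp weights a = sin((1−f)δ)/sin δ ≈ 1.467, b = sin(fδ)/sin δ ≈ 0.677.
p = a·p₁ + b·p₂ ≈ (0.021, 0.333, -0.943); φ = arcsin(p_z) ≈ -70.51°, λ = atan2(p_y, p_x) ≈ 86.34°.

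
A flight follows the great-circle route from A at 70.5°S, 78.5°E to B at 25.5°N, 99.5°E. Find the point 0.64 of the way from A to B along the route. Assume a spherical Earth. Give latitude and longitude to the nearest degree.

From cos δ = sin φ₁ sin φ₂ + cos φ₁ cos φ₂ cos Δλ, the central angle is δ ≈ 1.696 rad (97.2°).
Interpolate at f = 0.64 with slerp weights a = sin((1−f)δ)/sin δ ≈ 0.578, b = sin(fδ)/sin δ ≈ 0.891.
p = a·p₁ + b·p₂ ≈ (-0.094, 0.982, -0.161); φ = arcsin(p_z) ≈ -9.26°, λ = atan2(p_y, p_x) ≈ 95.48°.

≈ 9°S, 95°E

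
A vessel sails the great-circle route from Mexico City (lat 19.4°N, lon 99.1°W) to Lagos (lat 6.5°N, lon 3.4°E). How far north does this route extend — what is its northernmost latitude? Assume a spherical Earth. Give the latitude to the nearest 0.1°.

The great circle lies in the plane with unit normal n̂ = (p₁ × p₂)/|p₁ × p₂|.
Here n̂_z ≈ +0.928; the vertex latitude is φ_max = arccos|n̂_z| ≈ 21.9°.

≈ 21.9°N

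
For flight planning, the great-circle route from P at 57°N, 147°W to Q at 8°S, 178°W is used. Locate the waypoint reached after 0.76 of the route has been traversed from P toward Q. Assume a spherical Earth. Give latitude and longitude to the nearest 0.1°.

Write both endpoints as unit vectors p₁, p₂ with components (cos φ cos λ, cos φ sin λ, sin φ).
The central angle between the endpoints is δ = arccos(p₁·p₂) ≈ 1.218 rad (69.8°).
Interpolate at f = 0.76 with slerp weights a = sin((1−f)δ)/sin δ ≈ 0.307, b = sin(fδ)/sin δ ≈ 0.851.
p = a·p₁ + b·p₂ ≈ (-0.983, -0.121, 0.139); φ = arcsin(p_z) ≈ 7.99°, λ = atan2(p_y, p_x) ≈ -173.01°.

≈ 8.0°N, 173.0°W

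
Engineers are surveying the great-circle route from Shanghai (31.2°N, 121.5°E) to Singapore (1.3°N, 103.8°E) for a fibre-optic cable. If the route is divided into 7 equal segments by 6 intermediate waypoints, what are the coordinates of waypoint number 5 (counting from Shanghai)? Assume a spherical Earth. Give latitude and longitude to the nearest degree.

≈ 10°N, 108°E

The haversine formula gives a central angle δ ≈ 0.598 rad (34.3°) between the endpoints.
Interpolate at f = 5/7 with slerp weights a = sin((1−f)δ)/sin δ ≈ 0.302, b = sin(fδ)/sin δ ≈ 0.736.
p = a·p₁ + b·p₂ ≈ (-0.310, 0.935, 0.173); φ = arcsin(p_z) ≈ 9.97°, λ = atan2(p_y, p_x) ≈ 108.37°.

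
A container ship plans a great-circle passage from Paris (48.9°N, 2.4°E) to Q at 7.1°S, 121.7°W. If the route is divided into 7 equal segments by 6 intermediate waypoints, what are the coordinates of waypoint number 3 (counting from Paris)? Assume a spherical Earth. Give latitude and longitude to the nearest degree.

≈ 42°N, 72°W

The haversine formula gives a central angle δ ≈ 2.048 rad (117.3°) between the endpoints.
Interpolate at f = 3/7 with slerp weights a = sin((1−f)δ)/sin δ ≈ 1.036, b = sin(fδ)/sin δ ≈ 0.866.
p = a·p₁ + b·p₂ ≈ (0.229, -0.702, 0.674); φ = arcsin(p_z) ≈ 42.37°, λ = atan2(p_y, p_x) ≈ -71.92°.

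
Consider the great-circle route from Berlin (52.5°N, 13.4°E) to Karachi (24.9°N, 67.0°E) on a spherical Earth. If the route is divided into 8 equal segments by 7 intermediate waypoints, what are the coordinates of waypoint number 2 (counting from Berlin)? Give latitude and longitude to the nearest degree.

Write both endpoints as unit vectors p₁, p₂ with components (cos φ cos λ, cos φ sin λ, sin φ).
The central angle between the endpoints is δ = arccos(p₁·p₂) ≈ 0.848 rad (48.6°).
Interpolate at f = 2/8 with slerp weights a = sin((1−f)δ)/sin δ ≈ 0.792, b = sin(fδ)/sin δ ≈ 0.281.
p = a·p₁ + b·p₂ ≈ (0.568, 0.346, 0.746); φ = arcsin(p_z) ≈ 48.28°, λ = atan2(p_y, p_x) ≈ 31.33°.

≈ 48°N, 31°E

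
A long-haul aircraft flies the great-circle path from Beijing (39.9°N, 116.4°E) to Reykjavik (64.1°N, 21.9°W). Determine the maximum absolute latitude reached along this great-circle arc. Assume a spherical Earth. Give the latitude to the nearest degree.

The great circle lies in the plane with unit normal n̂ = (p₁ × p₂)/|p₁ × p₂|.
Here n̂_z ≈ -0.236; the vertex latitude is φ_max = arccos|n̂_z| ≈ 76.4°.

≈ 76°N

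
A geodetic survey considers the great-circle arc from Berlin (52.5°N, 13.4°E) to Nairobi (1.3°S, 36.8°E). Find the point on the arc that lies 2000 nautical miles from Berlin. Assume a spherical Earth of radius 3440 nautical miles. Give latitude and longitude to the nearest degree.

≈ 22°N, 30°E

The haversine formula gives a central angle δ ≈ 1.000 rad (57.3°) between the endpoints. The total great-circle distance is δ·R ≈ 1.000 × 3440 ≈ 3439 nmi, so the target fraction is f = 2000/3439 ≈ 0.582.
Interpolate at f ≈ 0.582 with slerp weights a = sin((1−f)δ)/sin δ ≈ 0.483, b = sin(fδ)/sin δ ≈ 0.653.
p = a·p₁ + b·p₂ ≈ (0.808, 0.459, 0.368); φ = arcsin(p_z) ≈ 21.61°, λ = atan2(p_y, p_x) ≈ 29.59°.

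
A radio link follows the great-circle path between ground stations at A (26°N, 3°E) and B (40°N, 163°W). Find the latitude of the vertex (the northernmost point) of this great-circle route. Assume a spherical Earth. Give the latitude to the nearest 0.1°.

≈ 79.6°N

The great circle lies in the plane with unit normal n̂ = (p₁ × p₂)/|p₁ × p₂|.
Here n̂_z ≈ -0.181; the vertex latitude is φ_max = arccos|n̂_z| ≈ 79.6°.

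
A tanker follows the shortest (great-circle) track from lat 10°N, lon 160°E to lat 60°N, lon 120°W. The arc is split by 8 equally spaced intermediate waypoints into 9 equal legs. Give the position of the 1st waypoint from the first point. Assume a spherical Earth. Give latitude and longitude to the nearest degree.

The haversine formula gives a central angle δ ≈ 1.333 rad (76.4°) between the endpoints.
Interpolate at f = 1/9 with slerp weights a = sin((1−f)δ)/sin δ ≈ 0.953, b = sin(fδ)/sin δ ≈ 0.152.
p = a·p₁ + b·p₂ ≈ (-0.920, 0.255, 0.297); φ = arcsin(p_z) ≈ 17.28°, λ = atan2(p_y, p_x) ≈ 164.49°.

≈ lat 17°N, lon 164°E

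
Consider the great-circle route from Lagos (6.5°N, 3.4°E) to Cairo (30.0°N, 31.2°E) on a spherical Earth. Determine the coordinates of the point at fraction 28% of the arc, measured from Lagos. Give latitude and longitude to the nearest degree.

Convert each endpoint to a unit vector on the sphere (x = cos φ cos λ, y = cos φ sin λ, z = sin φ).
The central angle between the endpoints is δ = arccos(p₁·p₂) ≈ 0.613 rad (35.1°).
Interpolate at f = 0.28 with slerp weights a = sin((1−f)δ)/sin δ ≈ 0.743, b = sin(fδ)/sin δ ≈ 0.297.
p = a·p₁ + b·p₂ ≈ (0.956, 0.177, 0.233); φ = arcsin(p_z) ≈ 13.44°, λ = atan2(p_y, p_x) ≈ 10.48°.

≈ (13°N, 10°E)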